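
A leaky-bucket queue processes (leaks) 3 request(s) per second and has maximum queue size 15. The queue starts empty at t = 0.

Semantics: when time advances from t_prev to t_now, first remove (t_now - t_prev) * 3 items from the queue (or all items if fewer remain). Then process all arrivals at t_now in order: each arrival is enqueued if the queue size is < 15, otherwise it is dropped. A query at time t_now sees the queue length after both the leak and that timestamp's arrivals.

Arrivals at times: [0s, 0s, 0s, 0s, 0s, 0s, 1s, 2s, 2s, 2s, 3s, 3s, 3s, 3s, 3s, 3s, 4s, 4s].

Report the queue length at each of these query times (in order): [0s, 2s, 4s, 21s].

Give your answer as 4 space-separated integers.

Answer: 6 4 6 0

Derivation:
Queue lengths at query times:
  query t=0s: backlog = 6
  query t=2s: backlog = 4
  query t=4s: backlog = 6
  query t=21s: backlog = 0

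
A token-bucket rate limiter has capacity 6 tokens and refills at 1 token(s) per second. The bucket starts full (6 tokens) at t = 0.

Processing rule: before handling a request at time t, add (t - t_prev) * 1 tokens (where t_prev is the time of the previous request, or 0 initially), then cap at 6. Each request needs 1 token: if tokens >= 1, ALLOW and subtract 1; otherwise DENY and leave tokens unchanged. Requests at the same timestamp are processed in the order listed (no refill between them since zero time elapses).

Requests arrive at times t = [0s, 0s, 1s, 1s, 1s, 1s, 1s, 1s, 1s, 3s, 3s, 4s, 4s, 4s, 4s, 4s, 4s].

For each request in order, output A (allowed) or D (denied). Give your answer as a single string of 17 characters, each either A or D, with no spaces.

Simulating step by step:
  req#1 t=0s: ALLOW
  req#2 t=0s: ALLOW
  req#3 t=1s: ALLOW
  req#4 t=1s: ALLOW
  req#5 t=1s: ALLOW
  req#6 t=1s: ALLOW
  req#7 t=1s: ALLOW
  req#8 t=1s: DENY
  req#9 t=1s: DENY
  req#10 t=3s: ALLOW
  req#11 t=3s: ALLOW
  req#12 t=4s: ALLOW
  req#13 t=4s: DENY
  req#14 t=4s: DENY
  req#15 t=4s: DENY
  req#16 t=4s: DENY
  req#17 t=4s: DENY

Answer: AAAAAAADDAAADDDDD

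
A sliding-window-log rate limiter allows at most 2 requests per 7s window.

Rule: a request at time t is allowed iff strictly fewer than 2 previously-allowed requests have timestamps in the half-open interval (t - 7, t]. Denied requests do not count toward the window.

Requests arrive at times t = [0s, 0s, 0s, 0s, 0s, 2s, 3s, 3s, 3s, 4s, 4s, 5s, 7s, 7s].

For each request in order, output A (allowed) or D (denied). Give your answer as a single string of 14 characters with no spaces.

Answer: AADDDDDDDDDDAA

Derivation:
Tracking allowed requests in the window:
  req#1 t=0s: ALLOW
  req#2 t=0s: ALLOW
  req#3 t=0s: DENY
  req#4 t=0s: DENY
  req#5 t=0s: DENY
  req#6 t=2s: DENY
  req#7 t=3s: DENY
  req#8 t=3s: DENY
  req#9 t=3s: DENY
  req#10 t=4s: DENY
  req#11 t=4s: DENY
  req#12 t=5s: DENY
  req#13 t=7s: ALLOW
  req#14 t=7s: ALLOW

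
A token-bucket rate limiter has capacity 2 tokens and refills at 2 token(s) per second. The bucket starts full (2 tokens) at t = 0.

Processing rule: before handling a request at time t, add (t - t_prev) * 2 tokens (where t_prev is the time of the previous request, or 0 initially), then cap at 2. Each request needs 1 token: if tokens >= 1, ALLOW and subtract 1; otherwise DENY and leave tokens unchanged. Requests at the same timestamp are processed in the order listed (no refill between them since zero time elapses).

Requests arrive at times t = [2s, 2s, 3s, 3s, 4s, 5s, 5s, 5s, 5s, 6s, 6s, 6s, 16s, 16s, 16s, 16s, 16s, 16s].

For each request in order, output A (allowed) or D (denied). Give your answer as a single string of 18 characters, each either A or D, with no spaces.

Answer: AAAAAAADDAADAADDDD

Derivation:
Simulating step by step:
  req#1 t=2s: ALLOW
  req#2 t=2s: ALLOW
  req#3 t=3s: ALLOW
  req#4 t=3s: ALLOW
  req#5 t=4s: ALLOW
  req#6 t=5s: ALLOW
  req#7 t=5s: ALLOW
  req#8 t=5s: DENY
  req#9 t=5s: DENY
  req#10 t=6s: ALLOW
  req#11 t=6s: ALLOW
  req#12 t=6s: DENY
  req#13 t=16s: ALLOW
  req#14 t=16s: ALLOW
  req#15 t=16s: DENY
  req#16 t=16s: DENY
  req#17 t=16s: DENY
  req#18 t=16s: DENY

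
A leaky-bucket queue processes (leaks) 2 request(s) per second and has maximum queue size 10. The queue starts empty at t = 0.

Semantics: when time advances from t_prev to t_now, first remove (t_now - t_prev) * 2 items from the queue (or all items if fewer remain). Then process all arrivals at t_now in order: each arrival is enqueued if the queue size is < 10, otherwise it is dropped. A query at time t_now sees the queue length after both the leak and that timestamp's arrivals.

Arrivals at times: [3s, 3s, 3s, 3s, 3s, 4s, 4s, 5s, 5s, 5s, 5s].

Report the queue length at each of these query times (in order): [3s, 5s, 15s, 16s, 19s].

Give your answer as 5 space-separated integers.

Answer: 5 7 0 0 0

Derivation:
Queue lengths at query times:
  query t=3s: backlog = 5
  query t=5s: backlog = 7
  query t=15s: backlog = 0
  query t=16s: backlog = 0
  query t=19s: backlog = 0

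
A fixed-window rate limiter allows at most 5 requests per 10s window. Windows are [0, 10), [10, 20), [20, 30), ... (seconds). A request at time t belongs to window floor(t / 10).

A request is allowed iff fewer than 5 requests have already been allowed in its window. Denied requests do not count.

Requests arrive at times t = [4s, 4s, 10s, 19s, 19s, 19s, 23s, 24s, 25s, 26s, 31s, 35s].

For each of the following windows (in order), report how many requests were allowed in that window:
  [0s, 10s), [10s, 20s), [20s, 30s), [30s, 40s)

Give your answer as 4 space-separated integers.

Answer: 2 4 4 2

Derivation:
Processing requests:
  req#1 t=4s (window 0): ALLOW
  req#2 t=4s (window 0): ALLOW
  req#3 t=10s (window 1): ALLOW
  req#4 t=19s (window 1): ALLOW
  req#5 t=19s (window 1): ALLOW
  req#6 t=19s (window 1): ALLOW
  req#7 t=23s (window 2): ALLOW
  req#8 t=24s (window 2): ALLOW
  req#9 t=25s (window 2): ALLOW
  req#10 t=26s (window 2): ALLOW
  req#11 t=31s (window 3): ALLOW
  req#12 t=35s (window 3): ALLOW

Allowed counts by window: 2 4 4 2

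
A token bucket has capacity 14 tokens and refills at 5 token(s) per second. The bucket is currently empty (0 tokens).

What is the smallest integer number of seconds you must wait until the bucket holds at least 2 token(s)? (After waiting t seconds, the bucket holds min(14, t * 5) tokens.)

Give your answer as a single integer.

Answer: 1

Derivation:
Need t * 5 >= 2, so t >= 2/5.
Smallest integer t = ceil(2/5) = 1.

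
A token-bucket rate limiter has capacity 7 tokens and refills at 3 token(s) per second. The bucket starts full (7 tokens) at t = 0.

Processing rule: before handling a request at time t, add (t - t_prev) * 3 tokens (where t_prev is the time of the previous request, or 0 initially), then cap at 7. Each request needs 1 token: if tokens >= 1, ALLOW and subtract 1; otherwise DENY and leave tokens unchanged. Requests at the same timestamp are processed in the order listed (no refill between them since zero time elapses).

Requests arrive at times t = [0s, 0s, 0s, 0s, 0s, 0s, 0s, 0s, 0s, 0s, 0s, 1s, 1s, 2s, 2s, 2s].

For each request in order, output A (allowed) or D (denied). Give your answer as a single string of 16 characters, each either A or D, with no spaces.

Simulating step by step:
  req#1 t=0s: ALLOW
  req#2 t=0s: ALLOW
  req#3 t=0s: ALLOW
  req#4 t=0s: ALLOW
  req#5 t=0s: ALLOW
  req#6 t=0s: ALLOW
  req#7 t=0s: ALLOW
  req#8 t=0s: DENY
  req#9 t=0s: DENY
  req#10 t=0s: DENY
  req#11 t=0s: DENY
  req#12 t=1s: ALLOW
  req#13 t=1s: ALLOW
  req#14 t=2s: ALLOW
  req#15 t=2s: ALLOW
  req#16 t=2s: ALLOW

Answer: AAAAAAADDDDAAAAA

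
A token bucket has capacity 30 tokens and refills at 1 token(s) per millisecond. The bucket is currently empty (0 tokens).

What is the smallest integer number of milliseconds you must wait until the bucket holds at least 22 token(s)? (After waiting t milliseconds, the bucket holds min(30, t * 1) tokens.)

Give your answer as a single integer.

Answer: 22

Derivation:
Need t * 1 >= 22, so t >= 22/1.
Smallest integer t = ceil(22/1) = 22.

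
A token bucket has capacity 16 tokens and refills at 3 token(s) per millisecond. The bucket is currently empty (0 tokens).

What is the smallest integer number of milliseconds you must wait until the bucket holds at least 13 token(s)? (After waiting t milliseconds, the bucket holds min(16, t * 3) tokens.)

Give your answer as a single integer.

Need t * 3 >= 13, so t >= 13/3.
Smallest integer t = ceil(13/3) = 5.

Answer: 5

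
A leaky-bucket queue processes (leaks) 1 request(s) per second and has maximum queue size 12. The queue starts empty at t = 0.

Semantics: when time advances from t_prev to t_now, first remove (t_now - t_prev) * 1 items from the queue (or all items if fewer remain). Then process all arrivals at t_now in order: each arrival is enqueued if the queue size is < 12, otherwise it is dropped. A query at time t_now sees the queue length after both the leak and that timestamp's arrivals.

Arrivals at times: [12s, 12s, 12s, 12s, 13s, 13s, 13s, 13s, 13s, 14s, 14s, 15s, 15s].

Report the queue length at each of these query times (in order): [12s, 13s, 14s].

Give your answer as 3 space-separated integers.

Answer: 4 8 9

Derivation:
Queue lengths at query times:
  query t=12s: backlog = 4
  query t=13s: backlog = 8
  query t=14s: backlog = 9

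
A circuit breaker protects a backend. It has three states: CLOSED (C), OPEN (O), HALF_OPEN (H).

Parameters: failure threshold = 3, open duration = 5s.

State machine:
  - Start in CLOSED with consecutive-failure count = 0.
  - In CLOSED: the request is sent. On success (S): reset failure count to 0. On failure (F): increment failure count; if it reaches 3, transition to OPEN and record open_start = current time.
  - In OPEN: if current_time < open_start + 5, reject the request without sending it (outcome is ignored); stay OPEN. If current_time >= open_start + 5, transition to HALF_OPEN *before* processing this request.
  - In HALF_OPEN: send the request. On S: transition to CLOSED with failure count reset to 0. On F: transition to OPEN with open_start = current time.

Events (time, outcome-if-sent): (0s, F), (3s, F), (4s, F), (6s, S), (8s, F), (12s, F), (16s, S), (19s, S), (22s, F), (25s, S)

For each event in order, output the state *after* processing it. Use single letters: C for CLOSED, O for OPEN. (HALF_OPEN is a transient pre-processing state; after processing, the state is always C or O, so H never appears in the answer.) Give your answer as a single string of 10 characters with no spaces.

Answer: CCOOOOOCCC

Derivation:
State after each event:
  event#1 t=0s outcome=F: state=CLOSED
  event#2 t=3s outcome=F: state=CLOSED
  event#3 t=4s outcome=F: state=OPEN
  event#4 t=6s outcome=S: state=OPEN
  event#5 t=8s outcome=F: state=OPEN
  event#6 t=12s outcome=F: state=OPEN
  event#7 t=16s outcome=S: state=OPEN
  event#8 t=19s outcome=S: state=CLOSED
  event#9 t=22s outcome=F: state=CLOSED
  event#10 t=25s outcome=S: state=CLOSED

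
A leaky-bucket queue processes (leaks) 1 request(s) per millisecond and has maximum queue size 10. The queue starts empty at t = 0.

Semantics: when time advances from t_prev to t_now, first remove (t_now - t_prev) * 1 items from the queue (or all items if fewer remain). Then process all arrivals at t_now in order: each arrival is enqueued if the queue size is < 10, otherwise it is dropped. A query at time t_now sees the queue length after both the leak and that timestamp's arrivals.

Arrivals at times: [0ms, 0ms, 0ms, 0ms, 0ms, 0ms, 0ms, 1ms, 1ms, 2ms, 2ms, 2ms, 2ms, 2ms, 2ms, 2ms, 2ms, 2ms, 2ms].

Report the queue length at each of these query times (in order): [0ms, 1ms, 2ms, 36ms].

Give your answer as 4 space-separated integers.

Answer: 7 8 10 0

Derivation:
Queue lengths at query times:
  query t=0ms: backlog = 7
  query t=1ms: backlog = 8
  query t=2ms: backlog = 10
  query t=36ms: backlog = 0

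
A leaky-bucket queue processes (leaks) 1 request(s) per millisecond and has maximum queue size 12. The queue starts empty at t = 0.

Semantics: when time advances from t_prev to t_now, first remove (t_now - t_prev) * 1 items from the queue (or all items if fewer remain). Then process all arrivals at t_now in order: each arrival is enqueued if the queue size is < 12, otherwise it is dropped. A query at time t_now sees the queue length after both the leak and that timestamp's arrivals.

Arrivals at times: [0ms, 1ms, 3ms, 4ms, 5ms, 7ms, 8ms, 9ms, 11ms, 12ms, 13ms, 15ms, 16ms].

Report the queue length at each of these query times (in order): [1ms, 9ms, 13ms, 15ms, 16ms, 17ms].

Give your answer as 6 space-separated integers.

Queue lengths at query times:
  query t=1ms: backlog = 1
  query t=9ms: backlog = 1
  query t=13ms: backlog = 1
  query t=15ms: backlog = 1
  query t=16ms: backlog = 1
  query t=17ms: backlog = 0

Answer: 1 1 1 1 1 0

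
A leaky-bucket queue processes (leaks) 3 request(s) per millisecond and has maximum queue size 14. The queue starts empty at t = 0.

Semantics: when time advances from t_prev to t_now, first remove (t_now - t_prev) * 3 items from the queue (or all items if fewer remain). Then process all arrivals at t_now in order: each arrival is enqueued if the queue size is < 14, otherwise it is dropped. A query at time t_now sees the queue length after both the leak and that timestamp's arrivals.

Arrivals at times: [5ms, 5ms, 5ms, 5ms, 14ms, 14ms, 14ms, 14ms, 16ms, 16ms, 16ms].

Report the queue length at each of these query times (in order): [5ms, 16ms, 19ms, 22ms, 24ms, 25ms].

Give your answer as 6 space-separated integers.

Queue lengths at query times:
  query t=5ms: backlog = 4
  query t=16ms: backlog = 3
  query t=19ms: backlog = 0
  query t=22ms: backlog = 0
  query t=24ms: backlog = 0
  query t=25ms: backlog = 0

Answer: 4 3 0 0 0 0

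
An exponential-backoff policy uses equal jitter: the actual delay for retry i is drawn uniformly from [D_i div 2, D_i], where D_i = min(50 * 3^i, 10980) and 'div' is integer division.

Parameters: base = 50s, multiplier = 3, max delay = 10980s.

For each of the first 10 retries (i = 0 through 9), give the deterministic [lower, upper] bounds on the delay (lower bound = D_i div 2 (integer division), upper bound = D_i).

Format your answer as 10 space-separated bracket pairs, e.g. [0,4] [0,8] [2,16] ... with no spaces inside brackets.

Computing bounds per retry:
  i=0: D_i=min(50*3^0,10980)=50, bounds=[25,50]
  i=1: D_i=min(50*3^1,10980)=150, bounds=[75,150]
  i=2: D_i=min(50*3^2,10980)=450, bounds=[225,450]
  i=3: D_i=min(50*3^3,10980)=1350, bounds=[675,1350]
  i=4: D_i=min(50*3^4,10980)=4050, bounds=[2025,4050]
  i=5: D_i=min(50*3^5,10980)=10980, bounds=[5490,10980]
  i=6: D_i=min(50*3^6,10980)=10980, bounds=[5490,10980]
  i=7: D_i=min(50*3^7,10980)=10980, bounds=[5490,10980]
  i=8: D_i=min(50*3^8,10980)=10980, bounds=[5490,10980]
  i=9: D_i=min(50*3^9,10980)=10980, bounds=[5490,10980]

Answer: [25,50] [75,150] [225,450] [675,1350] [2025,4050] [5490,10980] [5490,10980] [5490,10980] [5490,10980] [5490,10980]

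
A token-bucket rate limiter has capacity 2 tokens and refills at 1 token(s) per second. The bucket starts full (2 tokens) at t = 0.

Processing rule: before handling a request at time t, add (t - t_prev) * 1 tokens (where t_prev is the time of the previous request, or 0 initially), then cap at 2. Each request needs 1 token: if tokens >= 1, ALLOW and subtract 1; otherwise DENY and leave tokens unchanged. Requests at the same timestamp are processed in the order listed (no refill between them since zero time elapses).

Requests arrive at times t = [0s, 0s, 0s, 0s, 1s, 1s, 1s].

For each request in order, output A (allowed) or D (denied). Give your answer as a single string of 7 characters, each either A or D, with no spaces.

Answer: AADDADD

Derivation:
Simulating step by step:
  req#1 t=0s: ALLOW
  req#2 t=0s: ALLOW
  req#3 t=0s: DENY
  req#4 t=0s: DENY
  req#5 t=1s: ALLOW
  req#6 t=1s: DENY
  req#7 t=1s: DENY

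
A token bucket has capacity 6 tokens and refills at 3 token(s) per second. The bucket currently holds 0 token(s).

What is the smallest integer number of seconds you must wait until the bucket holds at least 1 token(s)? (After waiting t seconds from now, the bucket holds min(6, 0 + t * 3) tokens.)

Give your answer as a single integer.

Answer: 1

Derivation:
Need 0 + t * 3 >= 1, so t >= 1/3.
Smallest integer t = ceil(1/3) = 1.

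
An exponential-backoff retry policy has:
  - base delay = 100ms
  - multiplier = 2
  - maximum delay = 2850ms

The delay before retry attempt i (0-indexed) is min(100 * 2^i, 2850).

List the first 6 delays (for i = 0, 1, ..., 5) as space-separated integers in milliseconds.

Computing each delay:
  i=0: min(100*2^0, 2850) = 100
  i=1: min(100*2^1, 2850) = 200
  i=2: min(100*2^2, 2850) = 400
  i=3: min(100*2^3, 2850) = 800
  i=4: min(100*2^4, 2850) = 1600
  i=5: min(100*2^5, 2850) = 2850

Answer: 100 200 400 800 1600 2850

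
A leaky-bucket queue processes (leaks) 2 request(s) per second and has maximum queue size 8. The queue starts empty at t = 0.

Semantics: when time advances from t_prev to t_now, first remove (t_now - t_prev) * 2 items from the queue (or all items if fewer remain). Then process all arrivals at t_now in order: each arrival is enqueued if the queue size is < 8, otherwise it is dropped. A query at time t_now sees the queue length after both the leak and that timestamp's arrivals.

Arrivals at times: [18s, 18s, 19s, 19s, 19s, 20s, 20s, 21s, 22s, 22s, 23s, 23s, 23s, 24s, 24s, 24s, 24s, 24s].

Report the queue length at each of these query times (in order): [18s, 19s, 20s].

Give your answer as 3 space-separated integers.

Answer: 2 3 3

Derivation:
Queue lengths at query times:
  query t=18s: backlog = 2
  query t=19s: backlog = 3
  query t=20s: backlog = 3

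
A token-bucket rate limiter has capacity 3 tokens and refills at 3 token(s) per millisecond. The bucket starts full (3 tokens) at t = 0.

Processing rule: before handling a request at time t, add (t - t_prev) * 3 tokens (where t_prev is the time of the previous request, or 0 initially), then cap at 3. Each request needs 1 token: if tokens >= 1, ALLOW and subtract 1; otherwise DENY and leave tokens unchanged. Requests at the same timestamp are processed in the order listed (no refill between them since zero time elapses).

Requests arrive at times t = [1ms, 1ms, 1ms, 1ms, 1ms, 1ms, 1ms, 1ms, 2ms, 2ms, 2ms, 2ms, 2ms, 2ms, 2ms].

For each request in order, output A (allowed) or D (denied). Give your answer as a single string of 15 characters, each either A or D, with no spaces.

Simulating step by step:
  req#1 t=1ms: ALLOW
  req#2 t=1ms: ALLOW
  req#3 t=1ms: ALLOW
  req#4 t=1ms: DENY
  req#5 t=1ms: DENY
  req#6 t=1ms: DENY
  req#7 t=1ms: DENY
  req#8 t=1ms: DENY
  req#9 t=2ms: ALLOW
  req#10 t=2ms: ALLOW
  req#11 t=2ms: ALLOW
  req#12 t=2ms: DENY
  req#13 t=2ms: DENY
  req#14 t=2ms: DENY
  req#15 t=2ms: DENY

Answer: AAADDDDDAAADDDD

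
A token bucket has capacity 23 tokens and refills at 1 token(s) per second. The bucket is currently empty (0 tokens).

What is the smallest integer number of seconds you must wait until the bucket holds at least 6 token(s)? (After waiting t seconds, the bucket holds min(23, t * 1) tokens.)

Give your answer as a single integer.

Need t * 1 >= 6, so t >= 6/1.
Smallest integer t = ceil(6/1) = 6.

Answer: 6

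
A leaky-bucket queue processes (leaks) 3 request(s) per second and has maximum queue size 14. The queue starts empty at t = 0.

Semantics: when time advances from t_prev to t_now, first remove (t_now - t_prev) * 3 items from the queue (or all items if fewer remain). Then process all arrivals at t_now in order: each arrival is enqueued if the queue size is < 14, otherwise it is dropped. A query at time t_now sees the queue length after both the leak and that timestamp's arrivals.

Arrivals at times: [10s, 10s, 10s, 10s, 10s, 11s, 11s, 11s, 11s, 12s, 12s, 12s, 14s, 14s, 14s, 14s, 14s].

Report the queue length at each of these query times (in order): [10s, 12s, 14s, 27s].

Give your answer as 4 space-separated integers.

Answer: 5 6 5 0

Derivation:
Queue lengths at query times:
  query t=10s: backlog = 5
  query t=12s: backlog = 6
  query t=14s: backlog = 5
  query t=27s: backlog = 0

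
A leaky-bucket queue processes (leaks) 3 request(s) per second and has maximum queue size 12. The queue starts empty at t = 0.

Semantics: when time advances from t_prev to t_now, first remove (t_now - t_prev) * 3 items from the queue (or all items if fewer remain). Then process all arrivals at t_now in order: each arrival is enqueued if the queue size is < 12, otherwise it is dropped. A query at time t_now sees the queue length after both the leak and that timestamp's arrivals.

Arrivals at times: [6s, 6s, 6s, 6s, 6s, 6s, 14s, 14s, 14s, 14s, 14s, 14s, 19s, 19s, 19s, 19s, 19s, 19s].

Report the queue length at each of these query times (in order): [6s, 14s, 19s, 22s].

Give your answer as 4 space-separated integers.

Queue lengths at query times:
  query t=6s: backlog = 6
  query t=14s: backlog = 6
  query t=19s: backlog = 6
  query t=22s: backlog = 0

Answer: 6 6 6 0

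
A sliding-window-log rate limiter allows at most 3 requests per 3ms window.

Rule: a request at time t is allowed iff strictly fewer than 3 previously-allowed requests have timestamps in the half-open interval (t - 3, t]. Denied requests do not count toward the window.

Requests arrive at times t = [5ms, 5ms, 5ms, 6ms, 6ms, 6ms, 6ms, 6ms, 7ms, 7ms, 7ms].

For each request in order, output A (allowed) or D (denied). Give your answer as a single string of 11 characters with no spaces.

Answer: AAADDDDDDDD

Derivation:
Tracking allowed requests in the window:
  req#1 t=5ms: ALLOW
  req#2 t=5ms: ALLOW
  req#3 t=5ms: ALLOW
  req#4 t=6ms: DENY
  req#5 t=6ms: DENY
  req#6 t=6ms: DENY
  req#7 t=6ms: DENY
  req#8 t=6ms: DENY
  req#9 t=7ms: DENY
  req#10 t=7ms: DENY
  req#11 t=7ms: DENY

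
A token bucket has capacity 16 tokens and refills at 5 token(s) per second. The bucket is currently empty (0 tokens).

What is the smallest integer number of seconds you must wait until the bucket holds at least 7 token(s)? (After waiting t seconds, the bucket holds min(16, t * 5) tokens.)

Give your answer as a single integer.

Need t * 5 >= 7, so t >= 7/5.
Smallest integer t = ceil(7/5) = 2.

Answer: 2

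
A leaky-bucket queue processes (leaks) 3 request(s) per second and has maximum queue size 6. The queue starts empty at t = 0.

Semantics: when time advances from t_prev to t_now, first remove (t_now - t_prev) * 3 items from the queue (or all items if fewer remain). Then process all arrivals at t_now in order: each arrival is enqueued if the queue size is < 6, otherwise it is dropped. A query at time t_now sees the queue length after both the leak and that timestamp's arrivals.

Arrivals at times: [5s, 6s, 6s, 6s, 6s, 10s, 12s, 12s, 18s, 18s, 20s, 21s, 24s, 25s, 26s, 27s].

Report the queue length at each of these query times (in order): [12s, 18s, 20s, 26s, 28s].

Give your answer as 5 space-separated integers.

Queue lengths at query times:
  query t=12s: backlog = 2
  query t=18s: backlog = 2
  query t=20s: backlog = 1
  query t=26s: backlog = 1
  query t=28s: backlog = 0

Answer: 2 2 1 1 0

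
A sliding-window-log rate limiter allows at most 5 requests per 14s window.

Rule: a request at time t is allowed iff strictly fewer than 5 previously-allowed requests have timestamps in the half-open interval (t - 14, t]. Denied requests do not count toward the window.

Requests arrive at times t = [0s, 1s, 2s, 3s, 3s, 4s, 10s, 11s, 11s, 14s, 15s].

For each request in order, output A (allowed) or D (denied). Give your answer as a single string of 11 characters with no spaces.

Answer: AAAAADDDDAA

Derivation:
Tracking allowed requests in the window:
  req#1 t=0s: ALLOW
  req#2 t=1s: ALLOW
  req#3 t=2s: ALLOW
  req#4 t=3s: ALLOW
  req#5 t=3s: ALLOW
  req#6 t=4s: DENY
  req#7 t=10s: DENY
  req#8 t=11s: DENY
  req#9 t=11s: DENY
  req#10 t=14s: ALLOW
  req#11 t=15s: ALLOW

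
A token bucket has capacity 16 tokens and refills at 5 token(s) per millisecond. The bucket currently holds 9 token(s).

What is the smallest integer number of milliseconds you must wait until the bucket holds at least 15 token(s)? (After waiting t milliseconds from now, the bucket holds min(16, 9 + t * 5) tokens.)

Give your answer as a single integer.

Need 9 + t * 5 >= 15, so t >= 6/5.
Smallest integer t = ceil(6/5) = 2.

Answer: 2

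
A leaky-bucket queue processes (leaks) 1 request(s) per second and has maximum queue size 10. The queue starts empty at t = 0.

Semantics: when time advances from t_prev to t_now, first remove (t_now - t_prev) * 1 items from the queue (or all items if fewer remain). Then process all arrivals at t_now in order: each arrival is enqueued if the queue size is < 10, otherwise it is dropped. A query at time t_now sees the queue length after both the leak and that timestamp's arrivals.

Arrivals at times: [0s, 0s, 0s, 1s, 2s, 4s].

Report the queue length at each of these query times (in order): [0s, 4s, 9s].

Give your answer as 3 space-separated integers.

Answer: 3 2 0

Derivation:
Queue lengths at query times:
  query t=0s: backlog = 3
  query t=4s: backlog = 2
  query t=9s: backlog = 0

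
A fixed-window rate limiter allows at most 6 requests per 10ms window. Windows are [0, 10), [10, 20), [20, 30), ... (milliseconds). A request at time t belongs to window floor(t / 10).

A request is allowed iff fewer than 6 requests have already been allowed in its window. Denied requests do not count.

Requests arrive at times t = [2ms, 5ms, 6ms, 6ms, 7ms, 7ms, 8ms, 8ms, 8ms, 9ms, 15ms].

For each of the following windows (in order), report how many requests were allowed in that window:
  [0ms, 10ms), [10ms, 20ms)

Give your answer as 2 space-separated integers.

Processing requests:
  req#1 t=2ms (window 0): ALLOW
  req#2 t=5ms (window 0): ALLOW
  req#3 t=6ms (window 0): ALLOW
  req#4 t=6ms (window 0): ALLOW
  req#5 t=7ms (window 0): ALLOW
  req#6 t=7ms (window 0): ALLOW
  req#7 t=8ms (window 0): DENY
  req#8 t=8ms (window 0): DENY
  req#9 t=8ms (window 0): DENY
  req#10 t=9ms (window 0): DENY
  req#11 t=15ms (window 1): ALLOW

Allowed counts by window: 6 1

Answer: 6 1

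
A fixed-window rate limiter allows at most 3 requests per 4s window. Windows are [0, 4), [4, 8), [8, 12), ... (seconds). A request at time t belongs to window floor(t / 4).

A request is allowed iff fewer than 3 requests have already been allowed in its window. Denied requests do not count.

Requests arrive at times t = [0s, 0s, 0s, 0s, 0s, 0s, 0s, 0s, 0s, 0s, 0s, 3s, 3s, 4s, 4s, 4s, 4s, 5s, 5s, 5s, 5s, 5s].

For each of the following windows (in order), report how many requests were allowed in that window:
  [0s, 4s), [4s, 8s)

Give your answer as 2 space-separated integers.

Answer: 3 3

Derivation:
Processing requests:
  req#1 t=0s (window 0): ALLOW
  req#2 t=0s (window 0): ALLOW
  req#3 t=0s (window 0): ALLOW
  req#4 t=0s (window 0): DENY
  req#5 t=0s (window 0): DENY
  req#6 t=0s (window 0): DENY
  req#7 t=0s (window 0): DENY
  req#8 t=0s (window 0): DENY
  req#9 t=0s (window 0): DENY
  req#10 t=0s (window 0): DENY
  req#11 t=0s (window 0): DENY
  req#12 t=3s (window 0): DENY
  req#13 t=3s (window 0): DENY
  req#14 t=4s (window 1): ALLOW
  req#15 t=4s (window 1): ALLOW
  req#16 t=4s (window 1): ALLOW
  req#17 t=4s (window 1): DENY
  req#18 t=5s (window 1): DENY
  req#19 t=5s (window 1): DENY
  req#20 t=5s (window 1): DENY
  req#21 t=5s (window 1): DENY
  req#22 t=5s (window 1): DENY

Allowed counts by window: 3 3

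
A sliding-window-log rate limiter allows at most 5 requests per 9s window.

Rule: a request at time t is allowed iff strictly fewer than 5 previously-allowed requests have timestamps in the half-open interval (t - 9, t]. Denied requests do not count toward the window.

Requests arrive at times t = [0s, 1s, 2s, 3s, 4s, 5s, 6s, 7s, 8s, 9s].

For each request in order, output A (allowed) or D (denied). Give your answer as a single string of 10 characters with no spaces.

Answer: AAAAADDDDA

Derivation:
Tracking allowed requests in the window:
  req#1 t=0s: ALLOW
  req#2 t=1s: ALLOW
  req#3 t=2s: ALLOW
  req#4 t=3s: ALLOW
  req#5 t=4s: ALLOW
  req#6 t=5s: DENY
  req#7 t=6s: DENY
  req#8 t=7s: DENY
  req#9 t=8s: DENY
  req#10 t=9s: ALLOW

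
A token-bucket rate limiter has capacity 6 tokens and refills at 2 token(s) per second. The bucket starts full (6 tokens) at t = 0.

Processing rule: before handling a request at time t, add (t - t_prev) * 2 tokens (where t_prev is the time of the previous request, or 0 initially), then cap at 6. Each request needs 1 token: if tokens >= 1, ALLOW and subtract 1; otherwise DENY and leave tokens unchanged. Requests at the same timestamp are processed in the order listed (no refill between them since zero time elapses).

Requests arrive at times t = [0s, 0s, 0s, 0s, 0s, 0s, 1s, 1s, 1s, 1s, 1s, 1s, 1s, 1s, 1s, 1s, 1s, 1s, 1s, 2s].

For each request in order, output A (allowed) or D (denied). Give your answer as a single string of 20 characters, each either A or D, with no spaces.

Answer: AAAAAAAADDDDDDDDDDDA

Derivation:
Simulating step by step:
  req#1 t=0s: ALLOW
  req#2 t=0s: ALLOW
  req#3 t=0s: ALLOW
  req#4 t=0s: ALLOW
  req#5 t=0s: ALLOW
  req#6 t=0s: ALLOW
  req#7 t=1s: ALLOW
  req#8 t=1s: ALLOW
  req#9 t=1s: DENY
  req#10 t=1s: DENY
  req#11 t=1s: DENY
  req#12 t=1s: DENY
  req#13 t=1s: DENY
  req#14 t=1s: DENY
  req#15 t=1s: DENY
  req#16 t=1s: DENY
  req#17 t=1s: DENY
  req#18 t=1s: DENY
  req#19 t=1s: DENY
  req#20 t=2s: ALLOW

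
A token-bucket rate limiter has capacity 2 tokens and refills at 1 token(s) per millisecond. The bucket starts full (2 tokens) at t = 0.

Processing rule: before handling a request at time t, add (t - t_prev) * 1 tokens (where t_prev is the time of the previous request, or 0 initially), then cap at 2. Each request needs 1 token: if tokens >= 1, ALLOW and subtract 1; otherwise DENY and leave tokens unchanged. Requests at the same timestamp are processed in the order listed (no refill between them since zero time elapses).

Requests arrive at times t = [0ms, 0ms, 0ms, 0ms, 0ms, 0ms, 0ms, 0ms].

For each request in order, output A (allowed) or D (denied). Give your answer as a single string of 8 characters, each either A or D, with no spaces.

Answer: AADDDDDD

Derivation:
Simulating step by step:
  req#1 t=0ms: ALLOW
  req#2 t=0ms: ALLOW
  req#3 t=0ms: DENY
  req#4 t=0ms: DENY
  req#5 t=0ms: DENY
  req#6 t=0ms: DENY
  req#7 t=0ms: DENY
  req#8 t=0ms: DENY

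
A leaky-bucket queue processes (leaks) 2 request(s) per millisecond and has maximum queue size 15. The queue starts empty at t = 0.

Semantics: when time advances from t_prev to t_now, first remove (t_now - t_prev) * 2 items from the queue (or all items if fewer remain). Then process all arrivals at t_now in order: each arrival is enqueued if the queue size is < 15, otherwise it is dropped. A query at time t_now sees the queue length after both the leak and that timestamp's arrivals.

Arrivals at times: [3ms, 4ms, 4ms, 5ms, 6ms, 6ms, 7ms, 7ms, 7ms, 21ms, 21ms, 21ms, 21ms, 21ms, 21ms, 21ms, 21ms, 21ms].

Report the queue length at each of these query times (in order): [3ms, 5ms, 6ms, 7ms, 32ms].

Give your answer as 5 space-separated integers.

Queue lengths at query times:
  query t=3ms: backlog = 1
  query t=5ms: backlog = 1
  query t=6ms: backlog = 2
  query t=7ms: backlog = 3
  query t=32ms: backlog = 0

Answer: 1 1 2 3 0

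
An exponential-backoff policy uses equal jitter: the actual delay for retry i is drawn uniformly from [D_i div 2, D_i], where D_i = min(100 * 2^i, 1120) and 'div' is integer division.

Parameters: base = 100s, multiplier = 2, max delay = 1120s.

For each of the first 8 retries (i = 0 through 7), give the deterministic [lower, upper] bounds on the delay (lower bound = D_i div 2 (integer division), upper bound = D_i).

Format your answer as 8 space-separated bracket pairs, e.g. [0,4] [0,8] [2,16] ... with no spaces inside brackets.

Computing bounds per retry:
  i=0: D_i=min(100*2^0,1120)=100, bounds=[50,100]
  i=1: D_i=min(100*2^1,1120)=200, bounds=[100,200]
  i=2: D_i=min(100*2^2,1120)=400, bounds=[200,400]
  i=3: D_i=min(100*2^3,1120)=800, bounds=[400,800]
  i=4: D_i=min(100*2^4,1120)=1120, bounds=[560,1120]
  i=5: D_i=min(100*2^5,1120)=1120, bounds=[560,1120]
  i=6: D_i=min(100*2^6,1120)=1120, bounds=[560,1120]
  i=7: D_i=min(100*2^7,1120)=1120, bounds=[560,1120]

Answer: [50,100] [100,200] [200,400] [400,800] [560,1120] [560,1120] [560,1120] [560,1120]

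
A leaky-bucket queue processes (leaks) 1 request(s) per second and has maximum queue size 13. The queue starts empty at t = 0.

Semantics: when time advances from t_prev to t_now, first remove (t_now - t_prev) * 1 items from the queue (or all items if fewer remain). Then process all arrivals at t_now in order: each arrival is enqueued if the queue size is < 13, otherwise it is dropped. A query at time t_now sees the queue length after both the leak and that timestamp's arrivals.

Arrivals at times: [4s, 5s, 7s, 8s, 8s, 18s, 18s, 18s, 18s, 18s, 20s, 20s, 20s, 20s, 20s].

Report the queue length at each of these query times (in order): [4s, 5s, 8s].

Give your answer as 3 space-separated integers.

Answer: 1 1 2

Derivation:
Queue lengths at query times:
  query t=4s: backlog = 1
  query t=5s: backlog = 1
  query t=8s: backlog = 2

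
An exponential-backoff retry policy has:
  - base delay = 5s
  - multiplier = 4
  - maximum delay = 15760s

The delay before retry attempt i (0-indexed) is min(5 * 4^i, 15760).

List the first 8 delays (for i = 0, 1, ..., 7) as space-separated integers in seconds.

Computing each delay:
  i=0: min(5*4^0, 15760) = 5
  i=1: min(5*4^1, 15760) = 20
  i=2: min(5*4^2, 15760) = 80
  i=3: min(5*4^3, 15760) = 320
  i=4: min(5*4^4, 15760) = 1280
  i=5: min(5*4^5, 15760) = 5120
  i=6: min(5*4^6, 15760) = 15760
  i=7: min(5*4^7, 15760) = 15760

Answer: 5 20 80 320 1280 5120 15760 15760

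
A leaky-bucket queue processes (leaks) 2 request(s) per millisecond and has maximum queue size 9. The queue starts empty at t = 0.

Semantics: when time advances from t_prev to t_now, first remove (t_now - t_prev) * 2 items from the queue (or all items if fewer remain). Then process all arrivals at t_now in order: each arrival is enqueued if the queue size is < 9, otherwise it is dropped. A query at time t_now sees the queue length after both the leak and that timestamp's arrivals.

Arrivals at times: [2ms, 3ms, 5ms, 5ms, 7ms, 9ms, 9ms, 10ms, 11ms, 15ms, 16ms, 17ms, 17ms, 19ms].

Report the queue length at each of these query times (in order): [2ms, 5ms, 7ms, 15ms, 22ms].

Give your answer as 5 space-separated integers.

Answer: 1 2 1 1 0

Derivation:
Queue lengths at query times:
  query t=2ms: backlog = 1
  query t=5ms: backlog = 2
  query t=7ms: backlog = 1
  query t=15ms: backlog = 1
  query t=22ms: backlog = 0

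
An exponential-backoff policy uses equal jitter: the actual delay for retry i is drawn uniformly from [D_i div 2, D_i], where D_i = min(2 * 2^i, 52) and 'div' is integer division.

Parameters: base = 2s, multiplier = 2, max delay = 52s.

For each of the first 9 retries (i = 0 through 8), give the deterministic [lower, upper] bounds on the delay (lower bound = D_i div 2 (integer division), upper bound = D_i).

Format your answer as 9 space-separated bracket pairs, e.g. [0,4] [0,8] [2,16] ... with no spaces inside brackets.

Answer: [1,2] [2,4] [4,8] [8,16] [16,32] [26,52] [26,52] [26,52] [26,52]

Derivation:
Computing bounds per retry:
  i=0: D_i=min(2*2^0,52)=2, bounds=[1,2]
  i=1: D_i=min(2*2^1,52)=4, bounds=[2,4]
  i=2: D_i=min(2*2^2,52)=8, bounds=[4,8]
  i=3: D_i=min(2*2^3,52)=16, bounds=[8,16]
  i=4: D_i=min(2*2^4,52)=32, bounds=[16,32]
  i=5: D_i=min(2*2^5,52)=52, bounds=[26,52]
  i=6: D_i=min(2*2^6,52)=52, bounds=[26,52]
  i=7: D_i=min(2*2^7,52)=52, bounds=[26,52]
  i=8: D_i=min(2*2^8,52)=52, bounds=[26,52]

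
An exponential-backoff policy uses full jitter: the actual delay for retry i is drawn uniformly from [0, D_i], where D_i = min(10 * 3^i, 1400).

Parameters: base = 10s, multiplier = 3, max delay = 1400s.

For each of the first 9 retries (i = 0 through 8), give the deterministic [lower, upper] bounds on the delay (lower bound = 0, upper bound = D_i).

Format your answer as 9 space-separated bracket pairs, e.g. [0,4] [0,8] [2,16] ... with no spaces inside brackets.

Computing bounds per retry:
  i=0: D_i=min(10*3^0,1400)=10, bounds=[0,10]
  i=1: D_i=min(10*3^1,1400)=30, bounds=[0,30]
  i=2: D_i=min(10*3^2,1400)=90, bounds=[0,90]
  i=3: D_i=min(10*3^3,1400)=270, bounds=[0,270]
  i=4: D_i=min(10*3^4,1400)=810, bounds=[0,810]
  i=5: D_i=min(10*3^5,1400)=1400, bounds=[0,1400]
  i=6: D_i=min(10*3^6,1400)=1400, bounds=[0,1400]
  i=7: D_i=min(10*3^7,1400)=1400, bounds=[0,1400]
  i=8: D_i=min(10*3^8,1400)=1400, bounds=[0,1400]

Answer: [0,10] [0,30] [0,90] [0,270] [0,810] [0,1400] [0,1400] [0,1400] [0,1400]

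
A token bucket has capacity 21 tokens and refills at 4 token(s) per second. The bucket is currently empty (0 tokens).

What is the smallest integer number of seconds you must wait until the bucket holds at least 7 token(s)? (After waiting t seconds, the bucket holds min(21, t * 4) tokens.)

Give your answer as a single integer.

Answer: 2

Derivation:
Need t * 4 >= 7, so t >= 7/4.
Smallest integer t = ceil(7/4) = 2.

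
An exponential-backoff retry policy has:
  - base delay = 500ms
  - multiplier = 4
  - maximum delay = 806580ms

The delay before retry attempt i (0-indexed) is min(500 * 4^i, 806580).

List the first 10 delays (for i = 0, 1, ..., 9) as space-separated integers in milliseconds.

Answer: 500 2000 8000 32000 128000 512000 806580 806580 806580 806580

Derivation:
Computing each delay:
  i=0: min(500*4^0, 806580) = 500
  i=1: min(500*4^1, 806580) = 2000
  i=2: min(500*4^2, 806580) = 8000
  i=3: min(500*4^3, 806580) = 32000
  i=4: min(500*4^4, 806580) = 128000
  i=5: min(500*4^5, 806580) = 512000
  i=6: min(500*4^6, 806580) = 806580
  i=7: min(500*4^7, 806580) = 806580
  i=8: min(500*4^8, 806580) = 806580
  i=9: min(500*4^9, 806580) = 806580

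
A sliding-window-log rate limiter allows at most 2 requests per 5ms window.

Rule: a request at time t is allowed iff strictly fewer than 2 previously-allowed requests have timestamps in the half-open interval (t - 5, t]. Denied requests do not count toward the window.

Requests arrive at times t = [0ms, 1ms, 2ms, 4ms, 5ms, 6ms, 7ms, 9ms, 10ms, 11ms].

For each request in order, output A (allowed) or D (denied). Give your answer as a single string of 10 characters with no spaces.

Answer: AADDAADDAA

Derivation:
Tracking allowed requests in the window:
  req#1 t=0ms: ALLOW
  req#2 t=1ms: ALLOW
  req#3 t=2ms: DENY
  req#4 t=4ms: DENY
  req#5 t=5ms: ALLOW
  req#6 t=6ms: ALLOW
  req#7 t=7ms: DENY
  req#8 t=9ms: DENY
  req#9 t=10ms: ALLOW
  req#10 t=11ms: ALLOW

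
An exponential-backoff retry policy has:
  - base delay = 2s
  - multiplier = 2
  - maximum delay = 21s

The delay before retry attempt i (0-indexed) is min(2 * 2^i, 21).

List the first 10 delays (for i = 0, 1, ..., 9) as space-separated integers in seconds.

Answer: 2 4 8 16 21 21 21 21 21 21

Derivation:
Computing each delay:
  i=0: min(2*2^0, 21) = 2
  i=1: min(2*2^1, 21) = 4
  i=2: min(2*2^2, 21) = 8
  i=3: min(2*2^3, 21) = 16
  i=4: min(2*2^4, 21) = 21
  i=5: min(2*2^5, 21) = 21
  i=6: min(2*2^6, 21) = 21
  i=7: min(2*2^7, 21) = 21
  i=8: min(2*2^8, 21) = 21
  i=9: min(2*2^9, 21) = 21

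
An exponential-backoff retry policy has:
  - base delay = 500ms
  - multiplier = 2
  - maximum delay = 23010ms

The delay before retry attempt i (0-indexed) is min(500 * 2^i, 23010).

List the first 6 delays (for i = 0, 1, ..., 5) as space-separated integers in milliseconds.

Computing each delay:
  i=0: min(500*2^0, 23010) = 500
  i=1: min(500*2^1, 23010) = 1000
  i=2: min(500*2^2, 23010) = 2000
  i=3: min(500*2^3, 23010) = 4000
  i=4: min(500*2^4, 23010) = 8000
  i=5: min(500*2^5, 23010) = 16000

Answer: 500 1000 2000 4000 8000 16000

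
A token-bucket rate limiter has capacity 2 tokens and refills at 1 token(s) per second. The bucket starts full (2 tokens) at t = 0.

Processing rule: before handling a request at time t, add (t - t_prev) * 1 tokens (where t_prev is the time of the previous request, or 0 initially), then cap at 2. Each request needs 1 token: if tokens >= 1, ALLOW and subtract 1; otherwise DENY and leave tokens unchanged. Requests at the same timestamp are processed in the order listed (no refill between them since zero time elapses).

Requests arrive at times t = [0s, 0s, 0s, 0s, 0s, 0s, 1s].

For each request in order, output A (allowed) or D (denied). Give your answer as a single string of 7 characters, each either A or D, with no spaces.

Simulating step by step:
  req#1 t=0s: ALLOW
  req#2 t=0s: ALLOW
  req#3 t=0s: DENY
  req#4 t=0s: DENY
  req#5 t=0s: DENY
  req#6 t=0s: DENY
  req#7 t=1s: ALLOW

Answer: AADDDDA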